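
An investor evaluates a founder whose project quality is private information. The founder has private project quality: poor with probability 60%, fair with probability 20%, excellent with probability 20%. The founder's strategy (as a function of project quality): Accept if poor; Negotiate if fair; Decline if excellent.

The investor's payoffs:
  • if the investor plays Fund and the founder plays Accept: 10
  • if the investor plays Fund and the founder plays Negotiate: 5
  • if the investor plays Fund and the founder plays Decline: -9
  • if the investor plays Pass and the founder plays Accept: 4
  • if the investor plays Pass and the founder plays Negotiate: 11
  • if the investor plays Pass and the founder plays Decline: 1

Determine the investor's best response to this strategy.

Compute the investor's expected payoff for each action, taking the expectation over the founder's type.
E[Fund] = 0.6·(10) + 0.2·(5) + 0.2·(-9) = 5.2
E[Pass] = 0.6·(4) + 0.2·(11) + 0.2·(1) = 4.8
Best response: Fund (5.2 is the largest).

Fund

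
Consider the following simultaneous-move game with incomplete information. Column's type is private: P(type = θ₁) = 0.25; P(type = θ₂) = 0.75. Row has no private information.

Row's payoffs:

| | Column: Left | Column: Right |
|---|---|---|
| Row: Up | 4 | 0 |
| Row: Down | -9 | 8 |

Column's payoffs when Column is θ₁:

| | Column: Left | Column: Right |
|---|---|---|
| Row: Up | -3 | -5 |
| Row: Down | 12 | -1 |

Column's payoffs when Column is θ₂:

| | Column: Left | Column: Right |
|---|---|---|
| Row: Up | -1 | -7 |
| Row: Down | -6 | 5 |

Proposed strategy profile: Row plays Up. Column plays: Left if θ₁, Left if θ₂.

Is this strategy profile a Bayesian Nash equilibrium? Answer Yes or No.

Yes

A profile is a BNE iff every type of every player is best-responding given beliefs about the other side.
Row plays Up: E[Up] = 0.25·(4) + 0.75·(4) = 4; E[Down] = -9. Best-responding. ✓
Column (type θ₁), facing Up: Left gives -3, Right gives -5. Proposed Left is best. ✓
Column (type θ₂), facing Up: Left gives -1, Right gives -7. Proposed Left is best. ✓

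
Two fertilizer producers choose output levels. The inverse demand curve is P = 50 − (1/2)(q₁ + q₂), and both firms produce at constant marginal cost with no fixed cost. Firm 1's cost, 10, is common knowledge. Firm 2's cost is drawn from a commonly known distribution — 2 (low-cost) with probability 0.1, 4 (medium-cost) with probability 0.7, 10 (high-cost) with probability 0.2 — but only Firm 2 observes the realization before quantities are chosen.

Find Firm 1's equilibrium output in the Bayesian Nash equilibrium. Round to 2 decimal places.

Type-c best response for Firm 2: q₂(c) = (50 − c) − q₁/2.
Firm 1 maximizes expected profit; its first-order condition is 50 − q₁ − (1/2)E[q₂] − 10 = 0.
Substituting E[q₂] and solving: E[c₂] = 5, so q₁ = (50 − 2·10 + 5)/(3/2) = 23.3333.

23.33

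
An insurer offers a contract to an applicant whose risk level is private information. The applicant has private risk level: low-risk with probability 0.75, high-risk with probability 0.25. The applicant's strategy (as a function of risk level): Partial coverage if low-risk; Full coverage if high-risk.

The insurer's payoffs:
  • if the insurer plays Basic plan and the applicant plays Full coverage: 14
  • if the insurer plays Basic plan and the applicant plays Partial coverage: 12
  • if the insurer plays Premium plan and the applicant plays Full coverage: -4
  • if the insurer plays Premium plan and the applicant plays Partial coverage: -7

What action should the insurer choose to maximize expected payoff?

Basic plan

Compute the insurer's expected payoff for each action, taking the expectation over the applicant's type.
E[Basic plan] = 0.75·(12) + 0.25·(14) = 12.5
E[Premium plan] = 0.75·(-7) + 0.25·(-4) = -6.25
Best response: Basic plan (12.5 is the largest).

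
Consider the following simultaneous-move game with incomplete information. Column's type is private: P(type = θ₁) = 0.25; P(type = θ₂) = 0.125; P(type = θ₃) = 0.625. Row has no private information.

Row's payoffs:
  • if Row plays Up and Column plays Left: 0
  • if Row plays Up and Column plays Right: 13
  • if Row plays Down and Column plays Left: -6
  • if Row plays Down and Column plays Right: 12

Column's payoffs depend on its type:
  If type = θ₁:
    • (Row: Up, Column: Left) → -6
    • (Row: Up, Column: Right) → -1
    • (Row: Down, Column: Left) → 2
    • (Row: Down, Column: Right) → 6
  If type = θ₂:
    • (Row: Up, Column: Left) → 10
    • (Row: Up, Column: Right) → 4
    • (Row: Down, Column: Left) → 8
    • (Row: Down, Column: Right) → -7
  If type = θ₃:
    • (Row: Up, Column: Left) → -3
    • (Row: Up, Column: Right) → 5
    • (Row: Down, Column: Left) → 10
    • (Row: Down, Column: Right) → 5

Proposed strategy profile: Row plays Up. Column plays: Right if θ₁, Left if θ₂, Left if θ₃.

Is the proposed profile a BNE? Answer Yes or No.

No

Row plays Up: E[Up] = 0.25·(13) + 0.125·(0) + 0.625·(0) = 3.25; E[Down] = -1.5. Best-responding. ✓
Column (type θ₁), facing Up: Left gives -6, Right gives -1. Proposed Right is best. ✓
Column (type θ₂), facing Up: Left gives 10, Right gives 4. Proposed Left is best. ✓
Column (type θ₃), facing Up: Left gives -3, Right gives 5. Proposed Left is not best — profitable deviation exists. ✗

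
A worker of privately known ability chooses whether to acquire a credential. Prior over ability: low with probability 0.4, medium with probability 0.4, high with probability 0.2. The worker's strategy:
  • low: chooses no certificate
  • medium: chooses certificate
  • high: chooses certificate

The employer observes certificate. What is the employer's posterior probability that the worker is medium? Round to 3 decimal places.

0.667

P(certificate) = 0.4·0 + 0.4·1 + 0.2·1 = 0.6
P(medium | certificate) = (0.4·1) / 0.6 = 0.4 / 0.6 = 0.666667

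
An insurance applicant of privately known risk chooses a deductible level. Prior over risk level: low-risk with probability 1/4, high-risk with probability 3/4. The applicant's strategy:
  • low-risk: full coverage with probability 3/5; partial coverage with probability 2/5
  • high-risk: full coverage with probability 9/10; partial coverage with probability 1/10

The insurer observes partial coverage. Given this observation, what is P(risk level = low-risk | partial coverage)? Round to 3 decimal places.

P(partial coverage) = (1/4)·(2/5) + (3/4)·(1/10) = 7/40
P(low-risk | partial coverage) = ((1/4)·(2/5)) / (7/40) = (1/10) / (7/40) = 4/7

0.571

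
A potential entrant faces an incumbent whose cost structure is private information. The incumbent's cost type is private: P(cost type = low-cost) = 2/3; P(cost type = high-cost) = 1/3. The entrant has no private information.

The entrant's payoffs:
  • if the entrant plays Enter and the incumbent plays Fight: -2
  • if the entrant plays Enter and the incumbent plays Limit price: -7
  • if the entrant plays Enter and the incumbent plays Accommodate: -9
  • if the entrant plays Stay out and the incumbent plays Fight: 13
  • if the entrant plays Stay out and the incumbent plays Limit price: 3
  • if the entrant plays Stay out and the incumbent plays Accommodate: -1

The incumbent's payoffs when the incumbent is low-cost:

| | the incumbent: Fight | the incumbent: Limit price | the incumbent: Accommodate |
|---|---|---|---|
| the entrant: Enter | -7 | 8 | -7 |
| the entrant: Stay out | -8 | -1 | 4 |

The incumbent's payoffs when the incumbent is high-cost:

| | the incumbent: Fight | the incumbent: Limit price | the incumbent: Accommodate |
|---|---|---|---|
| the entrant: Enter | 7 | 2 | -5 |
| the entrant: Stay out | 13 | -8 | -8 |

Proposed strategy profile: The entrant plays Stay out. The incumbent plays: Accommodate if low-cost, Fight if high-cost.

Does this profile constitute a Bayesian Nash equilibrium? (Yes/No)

Yes

The entrant plays Stay out: E[Stay out] = 2/3·(-1) + 1/3·(13) = 11/3; E[Enter] = -20/3. Best-responding. ✓
The incumbent (cost type low-cost), facing Stay out: Fight gives -8, Limit price gives -1, Accommodate gives 4. Proposed Accommodate is best. ✓
The incumbent (cost type high-cost), facing Stay out: Fight gives 13, Limit price gives -8, Accommodate gives -8. Proposed Fight is best. ✓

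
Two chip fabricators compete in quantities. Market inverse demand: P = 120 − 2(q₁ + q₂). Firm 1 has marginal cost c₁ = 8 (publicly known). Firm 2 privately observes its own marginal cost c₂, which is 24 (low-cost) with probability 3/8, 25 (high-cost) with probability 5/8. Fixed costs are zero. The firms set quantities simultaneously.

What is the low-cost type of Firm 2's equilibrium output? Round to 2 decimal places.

Firm 2 with cost c maximizes (120 − 2(q₁+q₂) − c)·q₂, giving q₂(c) = (120 − c − 2q₁)/4.
E[c₂] = 3/8·24 + 5/8·25 = 24.625
Firm 1's FOC against E[q₂] yields q₁ = (120 − 2·8 + E[c₂])/6 = (120 − 16 + 24.625)/6 = 21.4375.
q₂(low-cost) = (120 − 24 − 2·21.4375)/4 = 13.2812.

13.28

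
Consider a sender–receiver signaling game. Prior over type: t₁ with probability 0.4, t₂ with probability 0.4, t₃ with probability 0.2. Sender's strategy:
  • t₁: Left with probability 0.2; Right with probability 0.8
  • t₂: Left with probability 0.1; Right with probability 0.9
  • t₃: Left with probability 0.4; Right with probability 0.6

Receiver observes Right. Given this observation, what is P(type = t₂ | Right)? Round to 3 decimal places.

P(Right) = 0.4·0.8 + 0.4·0.9 + 0.2·0.6 = 0.8
P(t₂ | Right) = (0.4·0.9) / 0.8 = 0.36 / 0.8 = 0.45

0.450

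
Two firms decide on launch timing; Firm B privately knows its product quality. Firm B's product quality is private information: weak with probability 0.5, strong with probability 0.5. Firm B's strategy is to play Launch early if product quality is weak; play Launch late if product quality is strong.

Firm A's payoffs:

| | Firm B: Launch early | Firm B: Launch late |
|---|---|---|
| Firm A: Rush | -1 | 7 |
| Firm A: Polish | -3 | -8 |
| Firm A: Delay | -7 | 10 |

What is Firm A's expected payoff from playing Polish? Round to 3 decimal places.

-5.500

E[Polish] = 0.5·(-3) + 0.5·(-8) = (-1.5) + (-4) = -5.5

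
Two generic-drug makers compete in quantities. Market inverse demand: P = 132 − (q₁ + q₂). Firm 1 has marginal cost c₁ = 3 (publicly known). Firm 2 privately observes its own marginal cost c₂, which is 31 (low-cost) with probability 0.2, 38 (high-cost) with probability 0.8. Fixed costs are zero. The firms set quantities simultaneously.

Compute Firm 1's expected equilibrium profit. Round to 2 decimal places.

Type-c best response for Firm 2: q₂(c) = (132 − c)/2 − q₁/2.
Firm 1 maximizes expected profit; its first-order condition is 132 − 2q₁ − E[q₂] − 3 = 0.
Substituting E[q₂] and solving: E[c₂] = 36.6, so q₁ = (132 − 2·3 + 36.6)/3 = 54.2.
E[P] = 132 − (q₁ + E[q₂]) = 57.2; Firm 1's expected profit = (E[P] − 3)·q₁ = (57.2 − 3)·54.2 = 2937.64.

2937.64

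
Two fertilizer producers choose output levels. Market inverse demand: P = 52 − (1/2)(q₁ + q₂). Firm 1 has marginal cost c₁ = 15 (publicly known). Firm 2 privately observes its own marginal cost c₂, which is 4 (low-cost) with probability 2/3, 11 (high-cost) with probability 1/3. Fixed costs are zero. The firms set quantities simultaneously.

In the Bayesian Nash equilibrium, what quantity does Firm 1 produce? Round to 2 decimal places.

Type-c best response for Firm 2: q₂(c) = (52 − c) − q₁/2.
Firm 1 maximizes expected profit; its first-order condition is 52 − q₁ − (1/2)E[q₂] − 15 = 0.
Substituting E[q₂] and solving: E[c₂] = 6.33333, so q₁ = (52 − 2·15 + 6.33333)/(3/2) = 18.8889.

18.89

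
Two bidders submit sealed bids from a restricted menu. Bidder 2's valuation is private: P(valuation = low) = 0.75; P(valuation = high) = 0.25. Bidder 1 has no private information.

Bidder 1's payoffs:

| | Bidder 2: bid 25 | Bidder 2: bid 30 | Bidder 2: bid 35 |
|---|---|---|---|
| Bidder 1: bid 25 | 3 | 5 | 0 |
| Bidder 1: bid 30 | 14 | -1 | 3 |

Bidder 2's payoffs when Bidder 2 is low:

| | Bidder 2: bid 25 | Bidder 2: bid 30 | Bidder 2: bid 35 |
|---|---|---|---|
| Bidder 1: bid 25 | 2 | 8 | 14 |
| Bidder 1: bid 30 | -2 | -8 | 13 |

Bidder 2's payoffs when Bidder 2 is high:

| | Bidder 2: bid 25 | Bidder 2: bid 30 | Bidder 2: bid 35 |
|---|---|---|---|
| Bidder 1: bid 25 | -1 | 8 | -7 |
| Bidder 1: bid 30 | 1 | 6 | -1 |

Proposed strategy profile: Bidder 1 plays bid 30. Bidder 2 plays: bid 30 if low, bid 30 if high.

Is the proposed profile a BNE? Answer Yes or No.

Bidder 1 plays bid 30: E[bid 30] = 0.75·(-1) + 0.25·(-1) = -1; E[bid 25] = 5. Not best-responding. ✗
Bidder 2 (valuation low), facing bid 30: bid 25 gives -2, bid 30 gives -8, bid 35 gives 13. Proposed bid 30 is not best — profitable deviation exists. ✗
Bidder 2 (valuation high), facing bid 30: bid 25 gives 1, bid 30 gives 6, bid 35 gives -1. Proposed bid 30 is best. ✓

No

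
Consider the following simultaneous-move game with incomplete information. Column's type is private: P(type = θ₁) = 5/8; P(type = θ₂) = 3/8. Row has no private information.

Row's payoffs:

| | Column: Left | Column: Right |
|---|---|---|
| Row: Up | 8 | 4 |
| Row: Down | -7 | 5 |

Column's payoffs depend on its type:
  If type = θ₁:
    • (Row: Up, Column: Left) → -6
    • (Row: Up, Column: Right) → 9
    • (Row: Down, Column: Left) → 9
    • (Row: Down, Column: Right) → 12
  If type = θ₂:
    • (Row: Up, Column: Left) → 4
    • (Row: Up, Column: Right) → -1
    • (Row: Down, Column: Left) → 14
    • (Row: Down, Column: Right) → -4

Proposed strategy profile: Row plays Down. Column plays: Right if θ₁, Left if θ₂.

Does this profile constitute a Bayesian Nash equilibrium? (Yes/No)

No

Row plays Down: E[Down] = 5/8·(5) + 3/8·(-7) = 1/2; E[Up] = 11/2. Not best-responding. ✗
Column (type θ₁), facing Down: Left gives 9, Right gives 12. Proposed Right is best. ✓
Column (type θ₂), facing Down: Left gives 14, Right gives -4. Proposed Left is best. ✓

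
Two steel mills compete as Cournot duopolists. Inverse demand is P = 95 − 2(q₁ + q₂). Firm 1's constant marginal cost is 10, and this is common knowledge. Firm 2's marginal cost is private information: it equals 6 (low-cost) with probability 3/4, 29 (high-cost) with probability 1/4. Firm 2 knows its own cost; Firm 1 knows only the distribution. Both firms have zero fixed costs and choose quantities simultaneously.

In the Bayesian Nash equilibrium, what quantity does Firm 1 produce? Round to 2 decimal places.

14.46

Type-c best response for Firm 2: q₂(c) = (95 − c)/4 − q₁/2.
Firm 1 maximizes expected profit; its first-order condition is 95 − 4q₁ − 2E[q₂] − 10 = 0.
Substituting E[q₂] and solving: E[c₂] = 11.75, so q₁ = (95 − 2·10 + 11.75)/6 = 14.4583.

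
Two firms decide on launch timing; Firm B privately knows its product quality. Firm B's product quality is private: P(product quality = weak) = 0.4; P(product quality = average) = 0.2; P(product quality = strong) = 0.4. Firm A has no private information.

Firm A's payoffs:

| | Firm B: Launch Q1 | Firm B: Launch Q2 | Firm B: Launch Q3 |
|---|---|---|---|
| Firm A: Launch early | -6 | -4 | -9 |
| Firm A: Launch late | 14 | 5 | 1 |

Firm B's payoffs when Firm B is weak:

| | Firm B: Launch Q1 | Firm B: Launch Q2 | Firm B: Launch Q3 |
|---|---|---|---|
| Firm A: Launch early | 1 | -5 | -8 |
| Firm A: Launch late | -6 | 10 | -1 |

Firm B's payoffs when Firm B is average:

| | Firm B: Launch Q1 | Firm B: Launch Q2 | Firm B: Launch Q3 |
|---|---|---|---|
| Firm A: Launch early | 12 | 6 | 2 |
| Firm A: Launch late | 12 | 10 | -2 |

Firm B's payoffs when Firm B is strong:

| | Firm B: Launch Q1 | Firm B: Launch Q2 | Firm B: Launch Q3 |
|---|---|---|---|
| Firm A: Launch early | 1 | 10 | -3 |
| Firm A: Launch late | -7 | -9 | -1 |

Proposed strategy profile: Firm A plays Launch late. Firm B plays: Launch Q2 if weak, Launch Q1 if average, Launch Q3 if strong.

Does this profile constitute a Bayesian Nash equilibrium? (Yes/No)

Yes

A profile is a BNE iff every type of every player is best-responding given beliefs about the other side.
Firm A plays Launch late: E[Launch late] = 0.4·(5) + 0.2·(14) + 0.4·(1) = 5.2; E[Launch early] = -6.4. Best-responding. ✓
Firm B (product quality weak), facing Launch late: Launch Q1 gives -6, Launch Q2 gives 10, Launch Q3 gives -1. Proposed Launch Q2 is best. ✓
Firm B (product quality average), facing Launch late: Launch Q1 gives 12, Launch Q2 gives 10, Launch Q3 gives -2. Proposed Launch Q1 is best. ✓
Firm B (product quality strong), facing Launch late: Launch Q1 gives -7, Launch Q2 gives -9, Launch Q3 gives -1. Proposed Launch Q3 is best. ✓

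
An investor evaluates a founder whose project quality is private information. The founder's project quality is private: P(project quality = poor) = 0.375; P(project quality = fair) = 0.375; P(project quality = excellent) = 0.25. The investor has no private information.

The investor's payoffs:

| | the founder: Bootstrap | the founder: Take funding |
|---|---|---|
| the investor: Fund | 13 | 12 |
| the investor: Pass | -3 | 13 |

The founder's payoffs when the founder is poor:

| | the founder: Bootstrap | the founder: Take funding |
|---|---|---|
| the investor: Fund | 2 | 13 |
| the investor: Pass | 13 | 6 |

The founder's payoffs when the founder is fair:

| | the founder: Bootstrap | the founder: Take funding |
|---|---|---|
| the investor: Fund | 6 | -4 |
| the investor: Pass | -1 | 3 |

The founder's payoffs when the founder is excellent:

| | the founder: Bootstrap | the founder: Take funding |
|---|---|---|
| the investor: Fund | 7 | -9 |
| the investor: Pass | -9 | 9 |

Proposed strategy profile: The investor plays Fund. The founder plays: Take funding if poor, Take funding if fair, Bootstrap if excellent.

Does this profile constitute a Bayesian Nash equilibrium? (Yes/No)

A profile is a BNE iff every type of every player is best-responding given beliefs about the other side.
The investor plays Fund: E[Fund] = 0.375·(12) + 0.375·(12) + 0.25·(13) = 12.25; E[Pass] = 9. Best-responding. ✓
The founder (project quality poor), facing Fund: Bootstrap gives 2, Take funding gives 13. Proposed Take funding is best. ✓
The founder (project quality fair), facing Fund: Bootstrap gives 6, Take funding gives -4. Proposed Take funding is not best — profitable deviation exists. ✗
The founder (project quality excellent), facing Fund: Bootstrap gives 7, Take funding gives -9. Proposed Bootstrap is best. ✓

No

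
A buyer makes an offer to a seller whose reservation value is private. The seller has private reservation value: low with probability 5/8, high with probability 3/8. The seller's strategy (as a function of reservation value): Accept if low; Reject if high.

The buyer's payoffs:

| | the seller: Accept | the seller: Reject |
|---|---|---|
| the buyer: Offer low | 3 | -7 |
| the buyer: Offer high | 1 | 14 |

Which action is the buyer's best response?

E[Offer low] = 5/8·(3) + 3/8·(-7) = -3/4
E[Offer high] = 5/8·(1) + 3/8·(14) = 47/8
Best response: Offer high (47/8 is the largest).

Offer high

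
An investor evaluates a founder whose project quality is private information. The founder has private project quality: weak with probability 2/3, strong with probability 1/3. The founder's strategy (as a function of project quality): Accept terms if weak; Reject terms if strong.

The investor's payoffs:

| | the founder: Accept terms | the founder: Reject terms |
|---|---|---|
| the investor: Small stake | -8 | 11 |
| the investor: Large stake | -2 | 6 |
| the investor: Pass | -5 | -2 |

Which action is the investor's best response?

Compute the investor's expected payoff for each action, taking the expectation over the founder's type.
E[Small stake] = 2/3·(-8) + 1/3·(11) = -5/3
E[Large stake] = 2/3·(-2) + 1/3·(6) = 2/3
E[Pass] = 2/3·(-5) + 1/3·(-2) = -4
Best response: Large stake (2/3 is the largest).

Large stake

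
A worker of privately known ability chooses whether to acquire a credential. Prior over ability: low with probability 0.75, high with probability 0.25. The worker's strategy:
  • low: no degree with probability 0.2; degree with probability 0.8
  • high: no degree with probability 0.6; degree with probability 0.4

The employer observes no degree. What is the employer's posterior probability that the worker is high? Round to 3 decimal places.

0.500

Apply Bayes' rule using the sender's strategy as the likelihood.
P(no degree) = 0.75·0.2 + 0.25·0.6 = 0.3
P(high | no degree) = (0.25·0.6) / 0.3 = 0.15 / 0.3 = 0.5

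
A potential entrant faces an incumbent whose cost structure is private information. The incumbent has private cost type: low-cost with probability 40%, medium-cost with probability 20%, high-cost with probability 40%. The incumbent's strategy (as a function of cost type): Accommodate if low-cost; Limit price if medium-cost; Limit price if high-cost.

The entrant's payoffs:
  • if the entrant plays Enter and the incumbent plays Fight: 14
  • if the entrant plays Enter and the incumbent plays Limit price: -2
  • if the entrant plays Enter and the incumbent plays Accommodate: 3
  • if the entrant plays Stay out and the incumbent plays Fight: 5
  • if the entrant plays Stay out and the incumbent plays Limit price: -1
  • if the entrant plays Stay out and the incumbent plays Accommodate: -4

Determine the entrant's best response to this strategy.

Enter

Compute the entrant's expected payoff for each action, taking the expectation over the incumbent's type.
E[Enter] = 0.4·(3) + 0.2·(-2) + 0.4·(-2) = 0
E[Stay out] = 0.4·(-4) + 0.2·(-1) + 0.4·(-1) = -2.2
Best response: Enter (0 is the largest).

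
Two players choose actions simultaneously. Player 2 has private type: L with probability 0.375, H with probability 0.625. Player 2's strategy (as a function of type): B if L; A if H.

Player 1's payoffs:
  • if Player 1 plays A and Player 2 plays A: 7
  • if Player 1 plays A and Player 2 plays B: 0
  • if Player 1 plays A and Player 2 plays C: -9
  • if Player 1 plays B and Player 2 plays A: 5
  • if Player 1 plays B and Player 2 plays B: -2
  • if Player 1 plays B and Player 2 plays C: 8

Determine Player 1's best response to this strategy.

Compute Player 1's expected payoff for each action, taking the expectation over Player 2's type.
E[A] = 0.375·(0) + 0.625·(7) = 4.375
E[B] = 0.375·(-2) + 0.625·(5) = 2.375
Best response: A (4.375 is the largest).

A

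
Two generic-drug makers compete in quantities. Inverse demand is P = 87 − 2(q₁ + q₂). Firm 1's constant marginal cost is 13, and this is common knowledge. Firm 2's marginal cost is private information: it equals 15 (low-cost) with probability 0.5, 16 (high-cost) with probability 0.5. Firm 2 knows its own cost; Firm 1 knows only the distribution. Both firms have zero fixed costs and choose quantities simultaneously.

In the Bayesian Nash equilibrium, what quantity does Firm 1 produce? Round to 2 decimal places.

12.75

Firm 2 with cost c maximizes (87 − 2(q₁+q₂) − c)·q₂, giving q₂(c) = (87 − c − 2q₁)/4.
E[c₂] = 0.5·15 + 0.5·16 = 15.5
Firm 1's FOC against E[q₂] yields q₁ = (87 − 2·13 + E[c₂])/6 = (87 − 26 + 15.5)/6 = 12.75.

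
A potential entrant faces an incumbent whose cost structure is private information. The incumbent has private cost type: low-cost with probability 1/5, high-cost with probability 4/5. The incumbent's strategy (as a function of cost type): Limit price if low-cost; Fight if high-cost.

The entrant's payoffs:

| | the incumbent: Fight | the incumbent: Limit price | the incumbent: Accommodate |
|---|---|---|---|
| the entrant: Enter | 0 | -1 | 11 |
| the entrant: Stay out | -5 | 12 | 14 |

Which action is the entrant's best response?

E[Enter] = 1/5·(-1) + 4/5·(0) = -1/5
E[Stay out] = 1/5·(12) + 4/5·(-5) = -8/5
Best response: Enter (-1/5 is the largest).

Enter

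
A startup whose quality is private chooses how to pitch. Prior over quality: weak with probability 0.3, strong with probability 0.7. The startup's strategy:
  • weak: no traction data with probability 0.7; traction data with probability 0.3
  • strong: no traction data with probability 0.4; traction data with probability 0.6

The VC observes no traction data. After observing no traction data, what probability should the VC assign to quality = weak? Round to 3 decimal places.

0.429

P(no traction data) = 0.3·0.7 + 0.7·0.4 = 0.49
P(weak | no traction data) = (0.3·0.7) / 0.49 = 0.21 / 0.49 = 0.428571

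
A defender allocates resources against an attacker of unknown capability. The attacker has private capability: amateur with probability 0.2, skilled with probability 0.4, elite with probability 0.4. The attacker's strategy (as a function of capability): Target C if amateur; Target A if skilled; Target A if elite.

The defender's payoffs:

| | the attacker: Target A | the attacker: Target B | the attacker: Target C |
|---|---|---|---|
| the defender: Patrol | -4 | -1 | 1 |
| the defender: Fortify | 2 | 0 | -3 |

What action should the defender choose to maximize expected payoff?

Compute the defender's expected payoff for each action, taking the expectation over the attacker's type.
E[Patrol] = 0.2·(1) + 0.4·(-4) + 0.4·(-4) = -3
E[Fortify] = 0.2·(-3) + 0.4·(2) + 0.4·(2) = 1
Best response: Fortify (1 is the largest).

Fortify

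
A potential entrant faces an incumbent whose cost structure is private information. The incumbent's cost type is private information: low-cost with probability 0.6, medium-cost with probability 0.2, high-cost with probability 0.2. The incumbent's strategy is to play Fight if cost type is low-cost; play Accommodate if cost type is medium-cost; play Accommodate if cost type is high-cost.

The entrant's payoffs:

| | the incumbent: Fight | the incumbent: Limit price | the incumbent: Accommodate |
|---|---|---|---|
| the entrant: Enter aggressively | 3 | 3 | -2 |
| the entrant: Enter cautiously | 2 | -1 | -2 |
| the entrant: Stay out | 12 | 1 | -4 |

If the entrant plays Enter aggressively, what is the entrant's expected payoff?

1

Take the expectation over the incumbent's cost type, weighting each type's action by its prior probability.
E[Enter aggressively] = 0.6·3 + 0.2·(-2) + 0.2·(-2) = 1.8 + (-0.4) + (-0.4) = 1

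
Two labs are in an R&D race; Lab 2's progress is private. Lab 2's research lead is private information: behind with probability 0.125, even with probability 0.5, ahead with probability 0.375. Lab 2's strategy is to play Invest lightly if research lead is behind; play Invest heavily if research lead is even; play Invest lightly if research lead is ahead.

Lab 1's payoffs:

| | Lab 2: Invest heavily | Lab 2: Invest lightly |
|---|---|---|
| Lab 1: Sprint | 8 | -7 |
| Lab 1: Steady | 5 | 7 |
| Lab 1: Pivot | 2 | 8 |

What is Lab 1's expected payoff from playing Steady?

Take the expectation over Lab 2's research lead, weighting each type's action by its prior probability.
E[Steady] = 0.125·7 + 0.5·5 + 0.375·7 = 0.875 + 2.5 + 2.625 = 6

6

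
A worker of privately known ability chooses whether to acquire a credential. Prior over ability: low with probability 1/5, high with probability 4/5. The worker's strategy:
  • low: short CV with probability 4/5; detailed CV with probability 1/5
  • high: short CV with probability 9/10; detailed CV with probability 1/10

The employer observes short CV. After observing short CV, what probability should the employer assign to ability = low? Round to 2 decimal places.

0.18

P(short CV) = (1/5)·(4/5) + (4/5)·(9/10) = 22/25
P(low | short CV) = ((1/5)·(4/5)) / (22/25) = (4/25) / (22/25) = 2/11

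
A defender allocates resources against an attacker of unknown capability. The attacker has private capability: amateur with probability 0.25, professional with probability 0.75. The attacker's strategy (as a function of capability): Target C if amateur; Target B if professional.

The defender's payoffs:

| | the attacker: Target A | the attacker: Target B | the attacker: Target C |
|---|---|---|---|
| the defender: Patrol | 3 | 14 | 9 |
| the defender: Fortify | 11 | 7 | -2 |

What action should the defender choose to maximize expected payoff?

Patrol

E[Patrol] = 0.25·(9) + 0.75·(14) = 12.75
E[Fortify] = 0.25·(-2) + 0.75·(7) = 4.75
Best response: Patrol (12.75 is the largest).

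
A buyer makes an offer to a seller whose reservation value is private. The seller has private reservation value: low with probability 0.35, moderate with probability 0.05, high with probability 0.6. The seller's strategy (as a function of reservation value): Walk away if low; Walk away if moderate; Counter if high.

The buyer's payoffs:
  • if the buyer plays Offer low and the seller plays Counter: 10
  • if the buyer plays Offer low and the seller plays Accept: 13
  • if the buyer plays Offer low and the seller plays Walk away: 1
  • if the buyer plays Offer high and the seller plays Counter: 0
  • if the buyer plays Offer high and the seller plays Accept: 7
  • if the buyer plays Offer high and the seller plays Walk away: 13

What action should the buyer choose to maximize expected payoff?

Offer low

E[Offer low] = 0.35·(1) + 0.05·(1) + 0.6·(10) = 6.4
E[Offer high] = 0.35·(13) + 0.05·(13) + 0.6·(0) = 5.2
Best response: Offer low (6.4 is the largest).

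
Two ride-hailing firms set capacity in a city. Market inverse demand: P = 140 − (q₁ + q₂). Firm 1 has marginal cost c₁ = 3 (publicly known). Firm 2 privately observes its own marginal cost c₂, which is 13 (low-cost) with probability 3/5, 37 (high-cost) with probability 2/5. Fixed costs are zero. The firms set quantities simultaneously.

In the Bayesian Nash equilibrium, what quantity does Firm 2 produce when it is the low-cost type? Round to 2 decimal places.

37.40

Type-c best response for Firm 2: q₂(c) = (140 − c)/2 − q₁/2.
Firm 1 maximizes expected profit; its first-order condition is 140 − 2q₁ − E[q₂] − 3 = 0.
Substituting E[q₂] and solving: E[c₂] = 22.6, so q₁ = (140 − 2·3 + 22.6)/3 = 52.2.
q₂(low-cost) = (140 − 13 − 52.2)/2 = 37.4.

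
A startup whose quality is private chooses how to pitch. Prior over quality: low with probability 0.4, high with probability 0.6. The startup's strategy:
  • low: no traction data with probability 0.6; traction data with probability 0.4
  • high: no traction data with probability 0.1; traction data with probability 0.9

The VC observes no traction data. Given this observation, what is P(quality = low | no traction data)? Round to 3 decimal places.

P(no traction data) = 0.4·0.6 + 0.6·0.1 = 0.3
P(low | no traction data) = (0.4·0.6) / 0.3 = 0.24 / 0.3 = 0.8

0.800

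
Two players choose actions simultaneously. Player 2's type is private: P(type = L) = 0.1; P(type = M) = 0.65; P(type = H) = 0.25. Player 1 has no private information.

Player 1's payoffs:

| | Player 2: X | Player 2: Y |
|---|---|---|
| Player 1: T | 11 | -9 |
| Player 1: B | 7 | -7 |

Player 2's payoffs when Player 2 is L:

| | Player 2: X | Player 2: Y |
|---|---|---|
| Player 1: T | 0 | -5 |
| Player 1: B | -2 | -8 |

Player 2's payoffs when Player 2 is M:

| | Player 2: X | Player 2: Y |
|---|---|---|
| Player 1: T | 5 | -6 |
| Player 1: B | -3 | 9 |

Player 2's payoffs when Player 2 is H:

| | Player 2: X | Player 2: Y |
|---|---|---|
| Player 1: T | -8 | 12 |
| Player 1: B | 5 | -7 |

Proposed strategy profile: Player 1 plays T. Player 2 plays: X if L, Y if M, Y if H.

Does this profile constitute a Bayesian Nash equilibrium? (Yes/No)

A profile is a BNE iff every type of every player is best-responding given beliefs about the other side.
Player 1 plays T: E[T] = 0.1·(11) + 0.65·(-9) + 0.25·(-9) = -7; E[B] = -5.6. Not best-responding. ✗
Player 2 (type L), facing T: X gives 0, Y gives -5. Proposed X is best. ✓
Player 2 (type M), facing T: X gives 5, Y gives -6. Proposed Y is not best — profitable deviation exists. ✗
Player 2 (type H), facing T: X gives -8, Y gives 12. Proposed Y is best. ✓

No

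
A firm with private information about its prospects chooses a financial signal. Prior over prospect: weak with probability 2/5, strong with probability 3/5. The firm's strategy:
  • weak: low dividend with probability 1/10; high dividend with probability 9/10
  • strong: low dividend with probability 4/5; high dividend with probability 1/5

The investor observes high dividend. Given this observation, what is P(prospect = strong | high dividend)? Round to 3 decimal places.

P(high dividend) = (2/5)·(9/10) + (3/5)·(1/5) = 12/25
P(strong | high dividend) = ((3/5)·(1/5)) / (12/25) = (3/25) / (12/25) = 1/4

0.250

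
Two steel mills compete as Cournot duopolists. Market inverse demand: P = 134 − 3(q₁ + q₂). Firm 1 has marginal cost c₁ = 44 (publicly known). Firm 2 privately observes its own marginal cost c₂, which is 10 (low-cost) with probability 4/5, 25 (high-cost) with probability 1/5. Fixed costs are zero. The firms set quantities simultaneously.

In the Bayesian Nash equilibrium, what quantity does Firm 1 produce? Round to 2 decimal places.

Type-c best response for Firm 2: q₂(c) = (134 − c)/6 − q₁/2.
Firm 1 maximizes expected profit; its first-order condition is 134 − 6q₁ − 3E[q₂] − 44 = 0.
Substituting E[q₂] and solving: E[c₂] = 13, so q₁ = (134 − 2·44 + 13)/9 = 6.55556.

6.56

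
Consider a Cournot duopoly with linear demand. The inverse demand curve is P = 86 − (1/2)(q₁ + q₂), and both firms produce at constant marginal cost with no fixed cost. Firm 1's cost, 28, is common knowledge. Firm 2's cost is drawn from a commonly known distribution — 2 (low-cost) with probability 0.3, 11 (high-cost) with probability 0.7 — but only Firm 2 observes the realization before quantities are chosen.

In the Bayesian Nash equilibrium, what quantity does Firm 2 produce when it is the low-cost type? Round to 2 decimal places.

71.23

Firm 2 with cost c maximizes (86 − (1/2)(q₁+q₂) − c)·q₂, giving q₂(c) = (86 − c − (1/2)q₁).
E[c₂] = 0.3·2 + 0.7·11 = 8.3
Firm 1's FOC against E[q₂] yields q₁ = (86 − 2·28 + E[c₂])/(3/2) = (86 − 56 + 8.3)/(3/2) = 25.5333.
q₂(low-cost) = (86 − 2 − (1/2)·25.5333) = 71.2333.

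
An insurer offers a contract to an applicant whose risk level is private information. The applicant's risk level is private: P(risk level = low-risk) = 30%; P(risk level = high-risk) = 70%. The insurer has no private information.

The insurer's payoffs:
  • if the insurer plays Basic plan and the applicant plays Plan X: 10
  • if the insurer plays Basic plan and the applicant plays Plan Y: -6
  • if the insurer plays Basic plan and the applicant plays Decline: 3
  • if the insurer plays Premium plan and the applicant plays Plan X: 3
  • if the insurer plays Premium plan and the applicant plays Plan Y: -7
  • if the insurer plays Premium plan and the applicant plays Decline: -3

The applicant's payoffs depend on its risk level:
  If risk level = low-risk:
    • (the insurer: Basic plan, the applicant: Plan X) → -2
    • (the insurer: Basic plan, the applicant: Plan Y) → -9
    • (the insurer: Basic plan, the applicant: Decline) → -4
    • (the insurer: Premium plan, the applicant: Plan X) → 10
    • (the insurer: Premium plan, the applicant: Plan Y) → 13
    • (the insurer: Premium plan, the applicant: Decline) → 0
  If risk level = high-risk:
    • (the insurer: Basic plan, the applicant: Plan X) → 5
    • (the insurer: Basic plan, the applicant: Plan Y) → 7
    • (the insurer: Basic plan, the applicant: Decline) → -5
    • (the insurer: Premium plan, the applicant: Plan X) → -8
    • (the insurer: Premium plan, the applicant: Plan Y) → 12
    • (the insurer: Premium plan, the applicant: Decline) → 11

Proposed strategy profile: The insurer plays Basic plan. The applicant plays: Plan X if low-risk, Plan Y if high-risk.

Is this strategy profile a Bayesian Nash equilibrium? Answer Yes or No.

The insurer plays Basic plan: E[Basic plan] = 0.3·(10) + 0.7·(-6) = -1.2; E[Premium plan] = -4. Best-responding. ✓
The applicant (risk level low-risk), facing Basic plan: Plan X gives -2, Plan Y gives -9, Decline gives -4. Proposed Plan X is best. ✓
The applicant (risk level high-risk), facing Basic plan: Plan X gives 5, Plan Y gives 7, Decline gives -5. Proposed Plan Y is best. ✓

Yes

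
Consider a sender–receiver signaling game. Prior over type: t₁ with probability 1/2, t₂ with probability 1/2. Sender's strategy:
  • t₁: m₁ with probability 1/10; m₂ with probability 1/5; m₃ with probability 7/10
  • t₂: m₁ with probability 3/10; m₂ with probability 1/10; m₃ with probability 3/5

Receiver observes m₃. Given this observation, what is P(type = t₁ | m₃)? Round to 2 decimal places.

0.54

P(m₃) = (1/2)·(7/10) + (1/2)·(3/5) = 13/20
P(t₁ | m₃) = ((1/2)·(7/10)) / (13/20) = (7/20) / (13/20) = 7/13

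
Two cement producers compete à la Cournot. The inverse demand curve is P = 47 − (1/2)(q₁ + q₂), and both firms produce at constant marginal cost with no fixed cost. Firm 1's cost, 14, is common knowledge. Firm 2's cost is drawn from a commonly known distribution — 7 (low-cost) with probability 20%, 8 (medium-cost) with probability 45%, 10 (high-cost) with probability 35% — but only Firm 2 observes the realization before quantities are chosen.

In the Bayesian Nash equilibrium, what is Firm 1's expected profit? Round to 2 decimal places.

Each type of Firm 2 best-responds to q₁; Firm 1 best-responds to the expected q₂ over Firm 2's types.
Firm 2 with cost c maximizes (47 − (1/2)(q₁+q₂) − c)·q₂, giving q₂(c) = (47 − c − (1/2)q₁).
E[c₂] = 0.2·7 + 0.45·8 + 0.35·10 = 8.5
Firm 1's FOC against E[q₂] yields q₁ = (47 − 2·14 + E[c₂])/(3/2) = (47 − 28 + 8.5)/(3/2) = 18.3333.
E[P] = 47 − (1/2)·(q₁ + E[q₂]) = 23.1667; Firm 1's expected profit = (E[P] − 14)·q₁ = (23.1667 − 14)·18.3333 = 168.056.

168.06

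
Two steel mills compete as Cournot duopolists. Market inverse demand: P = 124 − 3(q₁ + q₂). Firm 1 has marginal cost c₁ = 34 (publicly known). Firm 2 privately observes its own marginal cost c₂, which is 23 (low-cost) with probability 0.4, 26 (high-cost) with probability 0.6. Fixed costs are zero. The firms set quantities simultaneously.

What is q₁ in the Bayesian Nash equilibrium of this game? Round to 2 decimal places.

Each type of Firm 2 best-responds to q₁; Firm 1 best-responds to the expected q₂ over Firm 2's types.
Firm 2 with cost c maximizes (124 − 3(q₁+q₂) − c)·q₂, giving q₂(c) = (124 − c − 3q₁)/6.
E[c₂] = 0.4·23 + 0.6·26 = 24.8
Firm 1's FOC against E[q₂] yields q₁ = (124 − 2·34 + E[c₂])/9 = (124 − 68 + 24.8)/9 = 8.97778.

8.98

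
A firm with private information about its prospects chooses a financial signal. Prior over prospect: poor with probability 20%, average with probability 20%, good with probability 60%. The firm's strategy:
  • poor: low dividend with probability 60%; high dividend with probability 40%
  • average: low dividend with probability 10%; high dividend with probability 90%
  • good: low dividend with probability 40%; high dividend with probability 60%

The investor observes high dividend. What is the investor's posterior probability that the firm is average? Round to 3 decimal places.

P(high dividend) = 0.2·0.4 + 0.2·0.9 + 0.6·0.6 = 0.62
P(average | high dividend) = (0.2·0.9) / 0.62 = 0.18 / 0.62 = 0.290323

0.290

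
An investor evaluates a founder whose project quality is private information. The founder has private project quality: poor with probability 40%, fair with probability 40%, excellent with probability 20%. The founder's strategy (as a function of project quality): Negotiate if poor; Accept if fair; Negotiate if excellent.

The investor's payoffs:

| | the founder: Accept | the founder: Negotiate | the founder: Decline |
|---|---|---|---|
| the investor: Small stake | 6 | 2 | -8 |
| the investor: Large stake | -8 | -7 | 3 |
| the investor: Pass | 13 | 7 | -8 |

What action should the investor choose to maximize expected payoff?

Pass

E[Small stake] = 0.4·(2) + 0.4·(6) + 0.2·(2) = 3.6
E[Large stake] = 0.4·(-7) + 0.4·(-8) + 0.2·(-7) = -7.4
E[Pass] = 0.4·(7) + 0.4·(13) + 0.2·(7) = 9.4
Best response: Pass (9.4 is the largest).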